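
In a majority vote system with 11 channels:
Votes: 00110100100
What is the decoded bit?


Ones: 4 out of 11
Threshold: 6

0 (4/11 voted 1)


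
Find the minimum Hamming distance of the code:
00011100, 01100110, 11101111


Comparing all pairs, minimum distance: 3
Can detect 2 errors, correct 1 errors

3


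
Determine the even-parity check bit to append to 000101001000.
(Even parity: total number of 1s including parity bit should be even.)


Number of 1s in data: 3
Parity bit: 1

1


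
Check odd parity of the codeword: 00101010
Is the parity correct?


Number of 1s: 3

Yes, parity is correct (3 ones)


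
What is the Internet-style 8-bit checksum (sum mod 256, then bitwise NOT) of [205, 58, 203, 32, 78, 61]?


Sum = 637 mod 256 = 125
Complement = 130

130


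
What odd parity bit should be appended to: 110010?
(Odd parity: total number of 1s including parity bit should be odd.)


Number of 1s in data: 3
Parity bit: 0

0


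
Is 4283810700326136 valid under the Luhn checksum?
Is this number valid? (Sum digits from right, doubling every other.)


Luhn sum = 59
59 mod 10 = 9

Invalid (Luhn sum mod 10 = 9)


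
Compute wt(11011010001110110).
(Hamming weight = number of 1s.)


Counting 1s in 11011010001110110

10


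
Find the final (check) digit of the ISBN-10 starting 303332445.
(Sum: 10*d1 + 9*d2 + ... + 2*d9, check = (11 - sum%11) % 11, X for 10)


Weighted sum: 141
141 mod 11 = 9

Check digit: 2


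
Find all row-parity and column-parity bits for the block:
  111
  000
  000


Row parities: 100
Column parities: 111

Row P: 100, Col P: 111, Corner: 1


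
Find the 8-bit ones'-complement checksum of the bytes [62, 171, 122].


Sum = 355 mod 256 = 99
Complement = 156

156


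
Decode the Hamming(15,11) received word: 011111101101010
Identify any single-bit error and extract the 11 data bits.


Syndrome = 0: no error detected

Data: 11111101010 (no errors)


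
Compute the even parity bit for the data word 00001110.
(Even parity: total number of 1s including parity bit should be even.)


Number of 1s in data: 3
Parity bit: 1

1


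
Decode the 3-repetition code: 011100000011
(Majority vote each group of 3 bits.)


Groups: 011, 100, 000, 011
Majority votes: 1001

1001


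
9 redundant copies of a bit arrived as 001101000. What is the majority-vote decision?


Ones: 3 out of 9
Threshold: 5

0 (3/9 voted 1)


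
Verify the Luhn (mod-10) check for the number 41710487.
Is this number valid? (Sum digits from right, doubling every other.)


Luhn sum = 33
33 mod 10 = 3

Invalid (Luhn sum mod 10 = 3)


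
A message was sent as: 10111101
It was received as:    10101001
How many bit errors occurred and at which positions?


XOR: 00010100

2 error(s) at position(s): 3, 5


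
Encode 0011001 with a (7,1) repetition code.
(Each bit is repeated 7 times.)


Each bit -> 7 copies

0000000000000011111111111111000000000000001111111


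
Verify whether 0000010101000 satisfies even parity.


Number of 1s: 3

No, parity error (3 ones)


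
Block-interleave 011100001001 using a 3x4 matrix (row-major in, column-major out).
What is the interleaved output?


Matrix:
  0111
  0000
  1001
Read columns: 001100100101

001100100101


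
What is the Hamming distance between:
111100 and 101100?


XOR: 010000
Count of 1s: 1

1


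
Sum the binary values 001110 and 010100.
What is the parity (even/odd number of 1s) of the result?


001110 = 14
010100 = 20
Sum = 34 = 100010
1s count = 2

even parity (2 ones in 100010)


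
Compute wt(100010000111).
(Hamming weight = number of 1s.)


Counting 1s in 100010000111

5


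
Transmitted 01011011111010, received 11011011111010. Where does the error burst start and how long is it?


XOR: 10000000000000

Burst at position 0, length 1


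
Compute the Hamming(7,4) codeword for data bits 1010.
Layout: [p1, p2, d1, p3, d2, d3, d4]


Parity bits: p1=1, p2=0, p3=1

1011010


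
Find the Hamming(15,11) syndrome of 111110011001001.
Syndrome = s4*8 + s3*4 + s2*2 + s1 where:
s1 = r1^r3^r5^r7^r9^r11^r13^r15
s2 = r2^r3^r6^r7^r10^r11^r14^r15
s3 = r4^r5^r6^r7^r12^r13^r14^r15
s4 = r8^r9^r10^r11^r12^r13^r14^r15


s1=1, s2=1, s3=0, s4=0

Syndrome = 3 (error at position 3)


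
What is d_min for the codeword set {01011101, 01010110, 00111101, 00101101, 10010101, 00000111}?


Comparing all pairs, minimum distance: 1
Can detect 0 errors, correct 0 errors

1


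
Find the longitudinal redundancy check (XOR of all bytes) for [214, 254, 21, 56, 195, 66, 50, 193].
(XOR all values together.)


XOR chain: 214 ^ 254 ^ 21 ^ 56 ^ 195 ^ 66 ^ 50 ^ 193 = 119

119


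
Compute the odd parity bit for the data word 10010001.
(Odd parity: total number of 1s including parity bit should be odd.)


Number of 1s in data: 3
Parity bit: 0

0


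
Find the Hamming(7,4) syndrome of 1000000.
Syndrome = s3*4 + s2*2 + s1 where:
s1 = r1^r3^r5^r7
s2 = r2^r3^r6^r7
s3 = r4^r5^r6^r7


s1=1, s2=0, s3=0

Syndrome = 1 (error at position 1)


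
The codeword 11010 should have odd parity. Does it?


Number of 1s: 3

Yes, parity is correct (3 ones)


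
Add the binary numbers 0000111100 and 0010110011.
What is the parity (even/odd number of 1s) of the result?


0000111100 = 60
0010110011 = 179
Sum = 239 = 11101111
1s count = 7

odd parity (7 ones in 11101111)


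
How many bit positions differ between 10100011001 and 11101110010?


XOR: 01001101011
Count of 1s: 6

6


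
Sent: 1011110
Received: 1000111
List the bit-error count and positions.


XOR: 0011001

3 error(s) at position(s): 2, 3, 6


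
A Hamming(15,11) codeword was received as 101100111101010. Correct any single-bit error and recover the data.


Syndrome = 8: error at position 8

Data: 10011101010 (corrected bit 8)


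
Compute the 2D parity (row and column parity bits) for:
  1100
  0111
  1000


Row parities: 011
Column parities: 0011

Row P: 011, Col P: 0011, Corner: 0


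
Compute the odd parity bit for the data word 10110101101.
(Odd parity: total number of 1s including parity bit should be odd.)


Number of 1s in data: 7
Parity bit: 0

0


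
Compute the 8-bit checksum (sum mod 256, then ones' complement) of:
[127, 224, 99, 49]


Sum = 499 mod 256 = 243
Complement = 12

12


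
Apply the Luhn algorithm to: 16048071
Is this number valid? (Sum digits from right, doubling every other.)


Luhn sum = 25
25 mod 10 = 5

Invalid (Luhn sum mod 10 = 5)


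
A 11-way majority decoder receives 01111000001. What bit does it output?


Ones: 5 out of 11
Threshold: 6

0 (5/11 voted 1)


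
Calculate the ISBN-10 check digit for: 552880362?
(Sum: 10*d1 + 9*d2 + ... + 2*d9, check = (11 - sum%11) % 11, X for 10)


Weighted sum: 249
249 mod 11 = 7

Check digit: 4


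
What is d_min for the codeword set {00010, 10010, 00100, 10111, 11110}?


Comparing all pairs, minimum distance: 1
Can detect 0 errors, correct 0 errors

1


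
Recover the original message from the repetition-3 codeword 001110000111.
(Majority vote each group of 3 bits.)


Groups: 001, 110, 000, 111
Majority votes: 0101

0101


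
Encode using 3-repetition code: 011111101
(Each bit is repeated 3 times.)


Each bit -> 3 copies

000111111111111111111000111


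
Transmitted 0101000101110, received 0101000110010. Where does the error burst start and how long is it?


XOR: 0000000011100

Burst at position 8, length 3


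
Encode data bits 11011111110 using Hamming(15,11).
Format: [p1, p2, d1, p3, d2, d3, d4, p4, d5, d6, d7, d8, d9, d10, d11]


Parity bits: p1=0, p2=1, p3=1, p4=0

011110101111110


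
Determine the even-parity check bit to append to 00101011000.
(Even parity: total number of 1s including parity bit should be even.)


Number of 1s in data: 4
Parity bit: 0

0


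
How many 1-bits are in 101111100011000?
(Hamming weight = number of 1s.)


Counting 1s in 101111100011000

8


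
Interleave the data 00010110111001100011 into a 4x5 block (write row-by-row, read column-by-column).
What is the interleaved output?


Matrix:
  00010
  11011
  10011
  00011
Read columns: 01100100000011110111

01100100000011110111


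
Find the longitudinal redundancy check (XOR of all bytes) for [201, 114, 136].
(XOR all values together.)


XOR chain: 201 ^ 114 ^ 136 = 51

51


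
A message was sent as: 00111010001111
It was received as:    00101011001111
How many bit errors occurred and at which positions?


XOR: 00010001000000

2 error(s) at position(s): 3, 7


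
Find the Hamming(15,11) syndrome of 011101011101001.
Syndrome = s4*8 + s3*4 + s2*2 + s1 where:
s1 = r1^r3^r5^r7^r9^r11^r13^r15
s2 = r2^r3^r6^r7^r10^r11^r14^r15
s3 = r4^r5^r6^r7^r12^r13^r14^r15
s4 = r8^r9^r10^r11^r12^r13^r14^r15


s1=1, s2=1, s3=0, s4=1

Syndrome = 11 (error at position 11)


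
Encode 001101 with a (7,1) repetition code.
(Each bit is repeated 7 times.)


Each bit -> 7 copies

000000000000001111111111111100000001111111


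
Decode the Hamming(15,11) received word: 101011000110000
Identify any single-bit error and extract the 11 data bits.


Syndrome = 0: no error detected

Data: 11100110000 (no errors)


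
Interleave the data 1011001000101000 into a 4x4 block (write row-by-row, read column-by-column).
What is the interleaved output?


Matrix:
  1011
  0010
  0010
  1000
Read columns: 1001000011101000

1001000011101000


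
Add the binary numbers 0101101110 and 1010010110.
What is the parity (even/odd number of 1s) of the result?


0101101110 = 366
1010010110 = 662
Sum = 1028 = 10000000100
1s count = 2

even parity (2 ones in 10000000100)


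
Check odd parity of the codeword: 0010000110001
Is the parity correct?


Number of 1s: 4

No, parity error (4 ones)


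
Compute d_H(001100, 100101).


XOR: 101001
Count of 1s: 3

3


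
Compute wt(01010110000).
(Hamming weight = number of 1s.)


Counting 1s in 01010110000

4


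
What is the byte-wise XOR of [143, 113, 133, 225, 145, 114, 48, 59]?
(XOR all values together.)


XOR chain: 143 ^ 113 ^ 133 ^ 225 ^ 145 ^ 114 ^ 48 ^ 59 = 114

114


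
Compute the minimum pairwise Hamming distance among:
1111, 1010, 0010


Comparing all pairs, minimum distance: 1
Can detect 0 errors, correct 0 errors

1


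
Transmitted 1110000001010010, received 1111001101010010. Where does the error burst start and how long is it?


XOR: 0001001100000000

Burst at position 3, length 5


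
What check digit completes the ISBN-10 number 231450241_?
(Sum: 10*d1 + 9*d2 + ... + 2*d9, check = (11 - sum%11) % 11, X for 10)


Weighted sum: 135
135 mod 11 = 3

Check digit: 8


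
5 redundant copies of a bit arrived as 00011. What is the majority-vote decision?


Ones: 2 out of 5
Threshold: 3

0 (2/5 voted 1)


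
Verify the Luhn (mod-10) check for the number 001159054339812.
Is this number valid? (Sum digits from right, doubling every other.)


Luhn sum = 52
52 mod 10 = 2

Invalid (Luhn sum mod 10 = 2)


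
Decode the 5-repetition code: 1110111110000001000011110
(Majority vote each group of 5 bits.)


Groups: 11101, 11110, 00000, 10000, 11110
Majority votes: 11001

11001


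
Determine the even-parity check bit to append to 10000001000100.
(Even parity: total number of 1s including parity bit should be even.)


Number of 1s in data: 3
Parity bit: 1

1


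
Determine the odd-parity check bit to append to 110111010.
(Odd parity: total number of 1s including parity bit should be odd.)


Number of 1s in data: 6
Parity bit: 1

1


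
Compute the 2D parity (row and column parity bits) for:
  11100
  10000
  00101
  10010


Row parities: 1100
Column parities: 11011

Row P: 1100, Col P: 11011, Corner: 0


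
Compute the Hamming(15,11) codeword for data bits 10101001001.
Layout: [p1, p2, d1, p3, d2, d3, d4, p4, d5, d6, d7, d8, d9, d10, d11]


Parity bits: p1=1, p2=1, p3=1, p4=1

111101011001001


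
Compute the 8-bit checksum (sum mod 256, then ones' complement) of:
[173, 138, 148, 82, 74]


Sum = 615 mod 256 = 103
Complement = 152

152


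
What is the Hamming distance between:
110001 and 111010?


XOR: 001011
Count of 1s: 3

3


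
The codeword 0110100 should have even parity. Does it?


Number of 1s: 3

No, parity error (3 ones)


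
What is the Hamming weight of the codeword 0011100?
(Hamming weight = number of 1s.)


Counting 1s in 0011100

3


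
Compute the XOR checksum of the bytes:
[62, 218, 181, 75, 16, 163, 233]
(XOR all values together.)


XOR chain: 62 ^ 218 ^ 181 ^ 75 ^ 16 ^ 163 ^ 233 = 64

64


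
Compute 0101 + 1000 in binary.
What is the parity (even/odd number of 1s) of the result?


0101 = 5
1000 = 8
Sum = 13 = 1101
1s count = 3

odd parity (3 ones in 1101)


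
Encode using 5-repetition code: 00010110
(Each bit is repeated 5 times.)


Each bit -> 5 copies

0000000000000001111100000111111111100000


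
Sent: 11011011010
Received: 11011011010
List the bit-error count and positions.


XOR: 00000000000

0 errors (received matches sent)


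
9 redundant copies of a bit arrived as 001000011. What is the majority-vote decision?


Ones: 3 out of 9
Threshold: 5

0 (3/9 voted 1)


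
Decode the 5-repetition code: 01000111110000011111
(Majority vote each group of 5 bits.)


Groups: 01000, 11111, 00000, 11111
Majority votes: 0101

0101


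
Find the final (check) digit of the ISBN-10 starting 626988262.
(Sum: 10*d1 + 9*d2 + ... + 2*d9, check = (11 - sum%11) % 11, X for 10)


Weighted sum: 307
307 mod 11 = 10

Check digit: 1


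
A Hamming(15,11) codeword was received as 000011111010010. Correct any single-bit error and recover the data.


Syndrome = 0: no error detected

Data: 01111010010 (no errors)


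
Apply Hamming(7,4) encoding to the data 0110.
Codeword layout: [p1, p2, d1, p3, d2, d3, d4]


Parity bits: p1=1, p2=1, p3=0

1100110


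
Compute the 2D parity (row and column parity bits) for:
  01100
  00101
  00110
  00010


Row parities: 0001
Column parities: 01101

Row P: 0001, Col P: 01101, Corner: 1


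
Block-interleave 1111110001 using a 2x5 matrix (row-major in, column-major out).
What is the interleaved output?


Matrix:
  11111
  10001
Read columns: 1110101011

1110101011


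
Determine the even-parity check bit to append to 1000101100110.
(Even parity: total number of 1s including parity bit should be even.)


Number of 1s in data: 6
Parity bit: 0

0


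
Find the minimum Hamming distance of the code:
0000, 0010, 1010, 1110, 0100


Comparing all pairs, minimum distance: 1
Can detect 0 errors, correct 0 errors

1


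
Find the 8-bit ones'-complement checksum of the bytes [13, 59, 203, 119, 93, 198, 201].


Sum = 886 mod 256 = 118
Complement = 137

137


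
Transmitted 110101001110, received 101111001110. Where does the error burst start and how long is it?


XOR: 011010000000

Burst at position 1, length 4


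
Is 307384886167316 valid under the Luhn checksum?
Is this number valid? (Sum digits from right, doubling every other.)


Luhn sum = 77
77 mod 10 = 7

Invalid (Luhn sum mod 10 = 7)


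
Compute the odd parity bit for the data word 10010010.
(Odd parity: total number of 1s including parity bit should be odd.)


Number of 1s in data: 3
Parity bit: 0

0


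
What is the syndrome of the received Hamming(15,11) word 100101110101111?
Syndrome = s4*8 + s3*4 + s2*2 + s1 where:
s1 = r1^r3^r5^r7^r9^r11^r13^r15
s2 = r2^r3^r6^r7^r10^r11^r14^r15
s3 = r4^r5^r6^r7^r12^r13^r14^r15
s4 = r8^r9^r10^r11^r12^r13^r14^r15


s1=0, s2=1, s3=1, s4=0

Syndrome = 6 (error at position 6)


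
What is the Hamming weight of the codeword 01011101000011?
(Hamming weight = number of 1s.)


Counting 1s in 01011101000011

7


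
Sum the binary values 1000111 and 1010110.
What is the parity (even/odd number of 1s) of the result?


1000111 = 71
1010110 = 86
Sum = 157 = 10011101
1s count = 5

odd parity (5 ones in 10011101)


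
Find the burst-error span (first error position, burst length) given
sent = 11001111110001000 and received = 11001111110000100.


XOR: 00000000000001100

Burst at position 13, length 2


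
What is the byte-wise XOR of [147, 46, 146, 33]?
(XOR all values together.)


XOR chain: 147 ^ 46 ^ 146 ^ 33 = 14

14


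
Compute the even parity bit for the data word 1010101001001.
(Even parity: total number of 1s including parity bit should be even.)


Number of 1s in data: 6
Parity bit: 0

0


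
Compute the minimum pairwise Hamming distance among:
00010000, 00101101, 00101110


Comparing all pairs, minimum distance: 2
Can detect 1 errors, correct 0 errors

2


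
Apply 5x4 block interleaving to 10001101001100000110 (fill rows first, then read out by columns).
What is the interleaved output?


Matrix:
  1000
  1101
  0011
  0000
  0110
Read columns: 11000010010010101100

11000010010010101100


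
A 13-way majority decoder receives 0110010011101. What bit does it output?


Ones: 7 out of 13
Threshold: 7

1 (7/13 voted 1)


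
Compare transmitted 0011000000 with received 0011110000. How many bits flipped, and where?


XOR: 0000110000

2 error(s) at position(s): 4, 5


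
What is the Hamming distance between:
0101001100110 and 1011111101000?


XOR: 1110110001110
Count of 1s: 8

8


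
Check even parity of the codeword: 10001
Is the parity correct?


Number of 1s: 2

Yes, parity is correct (2 ones)


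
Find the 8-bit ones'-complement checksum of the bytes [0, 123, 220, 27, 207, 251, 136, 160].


Sum = 1124 mod 256 = 100
Complement = 155

155


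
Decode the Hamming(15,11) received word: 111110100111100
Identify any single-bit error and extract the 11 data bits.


Syndrome = 6: error at position 6

Data: 11110111100 (corrected bit 6)


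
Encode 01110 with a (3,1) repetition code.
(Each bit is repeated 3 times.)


Each bit -> 3 copies

000111111111000


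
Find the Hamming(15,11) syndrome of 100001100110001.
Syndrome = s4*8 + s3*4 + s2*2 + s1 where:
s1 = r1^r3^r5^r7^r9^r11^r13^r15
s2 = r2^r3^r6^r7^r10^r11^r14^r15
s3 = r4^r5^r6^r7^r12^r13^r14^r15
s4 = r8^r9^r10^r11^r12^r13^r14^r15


s1=0, s2=1, s3=1, s4=1

Syndrome = 14 (error at position 14)


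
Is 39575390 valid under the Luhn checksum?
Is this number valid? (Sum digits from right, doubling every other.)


Luhn sum = 36
36 mod 10 = 6

Invalid (Luhn sum mod 10 = 6)


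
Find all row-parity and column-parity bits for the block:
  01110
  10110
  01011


Row parities: 111
Column parities: 10011

Row P: 111, Col P: 10011, Corner: 1


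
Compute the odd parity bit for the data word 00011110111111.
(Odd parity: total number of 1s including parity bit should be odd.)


Number of 1s in data: 10
Parity bit: 1

1


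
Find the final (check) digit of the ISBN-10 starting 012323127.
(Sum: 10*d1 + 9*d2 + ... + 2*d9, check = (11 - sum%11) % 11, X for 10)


Weighted sum: 97
97 mod 11 = 9

Check digit: 2


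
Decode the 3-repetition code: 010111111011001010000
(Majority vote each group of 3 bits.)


Groups: 010, 111, 111, 011, 001, 010, 000
Majority votes: 0111000

0111000


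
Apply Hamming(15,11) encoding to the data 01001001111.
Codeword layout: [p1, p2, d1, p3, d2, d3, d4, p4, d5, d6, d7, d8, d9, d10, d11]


Parity bits: p1=0, p2=0, p3=1, p4=1

000110011001111


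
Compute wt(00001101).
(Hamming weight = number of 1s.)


Counting 1s in 00001101

3


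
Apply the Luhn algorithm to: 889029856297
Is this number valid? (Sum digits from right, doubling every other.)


Luhn sum = 70
70 mod 10 = 0

Valid (Luhn sum mod 10 = 0)


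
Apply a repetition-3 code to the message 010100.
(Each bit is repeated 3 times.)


Each bit -> 3 copies

000111000111000000


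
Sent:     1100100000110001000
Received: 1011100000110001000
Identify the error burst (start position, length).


XOR: 0111000000000000000

Burst at position 1, length 3


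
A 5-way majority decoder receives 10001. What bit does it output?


Ones: 2 out of 5
Threshold: 3

0 (2/5 voted 1)


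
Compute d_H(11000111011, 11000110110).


XOR: 00000001101
Count of 1s: 3

3


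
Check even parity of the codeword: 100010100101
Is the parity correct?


Number of 1s: 5

No, parity error (5 ones)


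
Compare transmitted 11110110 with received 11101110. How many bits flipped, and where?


XOR: 00011000

2 error(s) at position(s): 3, 4


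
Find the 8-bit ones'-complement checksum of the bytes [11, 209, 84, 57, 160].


Sum = 521 mod 256 = 9
Complement = 246

246


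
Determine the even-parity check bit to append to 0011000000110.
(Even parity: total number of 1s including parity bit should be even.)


Number of 1s in data: 4
Parity bit: 0

0


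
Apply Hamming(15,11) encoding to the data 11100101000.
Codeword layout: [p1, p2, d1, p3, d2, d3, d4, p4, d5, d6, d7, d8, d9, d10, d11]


Parity bits: p1=0, p2=1, p3=1, p4=0

011111000101000


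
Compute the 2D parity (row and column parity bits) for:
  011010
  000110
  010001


Row parities: 100
Column parities: 001101

Row P: 100, Col P: 001101, Corner: 1


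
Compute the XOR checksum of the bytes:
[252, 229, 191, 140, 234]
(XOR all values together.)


XOR chain: 252 ^ 229 ^ 191 ^ 140 ^ 234 = 192

192


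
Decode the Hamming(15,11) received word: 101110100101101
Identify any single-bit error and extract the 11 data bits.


Syndrome = 0: no error detected

Data: 11010101101 (no errors)


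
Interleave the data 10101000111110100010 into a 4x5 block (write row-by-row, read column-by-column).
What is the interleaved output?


Matrix:
  10101
  00011
  11101
  00010
Read columns: 10100010101001011110

10100010101001011110


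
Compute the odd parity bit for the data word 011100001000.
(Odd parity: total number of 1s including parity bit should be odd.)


Number of 1s in data: 4
Parity bit: 1

1


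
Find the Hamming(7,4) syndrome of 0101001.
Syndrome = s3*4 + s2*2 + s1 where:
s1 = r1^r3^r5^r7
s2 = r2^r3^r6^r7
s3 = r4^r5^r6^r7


s1=1, s2=0, s3=0

Syndrome = 1 (error at position 1)


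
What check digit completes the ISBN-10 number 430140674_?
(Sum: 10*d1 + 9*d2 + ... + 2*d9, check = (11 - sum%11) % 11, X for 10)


Weighted sum: 151
151 mod 11 = 8

Check digit: 3


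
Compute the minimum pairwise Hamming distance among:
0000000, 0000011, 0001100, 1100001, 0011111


Comparing all pairs, minimum distance: 2
Can detect 1 errors, correct 0 errors

2


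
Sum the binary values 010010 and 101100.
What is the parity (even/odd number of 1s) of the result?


010010 = 18
101100 = 44
Sum = 62 = 111110
1s count = 5

odd parity (5 ones in 111110)


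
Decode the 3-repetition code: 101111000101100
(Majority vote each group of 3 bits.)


Groups: 101, 111, 000, 101, 100
Majority votes: 11010

11010


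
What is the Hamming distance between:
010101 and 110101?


XOR: 100000
Count of 1s: 1

1


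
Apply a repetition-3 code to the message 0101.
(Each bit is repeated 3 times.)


Each bit -> 3 copies

000111000111


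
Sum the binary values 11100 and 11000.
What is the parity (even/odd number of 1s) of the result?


11100 = 28
11000 = 24
Sum = 52 = 110100
1s count = 3

odd parity (3 ones in 110100)


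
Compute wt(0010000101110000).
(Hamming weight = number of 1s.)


Counting 1s in 0010000101110000

5


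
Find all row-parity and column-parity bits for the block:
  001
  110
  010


Row parities: 101
Column parities: 101

Row P: 101, Col P: 101, Corner: 0


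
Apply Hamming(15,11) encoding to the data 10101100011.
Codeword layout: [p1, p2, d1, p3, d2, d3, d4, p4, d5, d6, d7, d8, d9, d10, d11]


Parity bits: p1=1, p2=1, p3=1, p4=0

111101001100011


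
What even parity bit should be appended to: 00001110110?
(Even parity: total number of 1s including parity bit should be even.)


Number of 1s in data: 5
Parity bit: 1

1


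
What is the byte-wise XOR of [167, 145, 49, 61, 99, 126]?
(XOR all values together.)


XOR chain: 167 ^ 145 ^ 49 ^ 61 ^ 99 ^ 126 = 39

39


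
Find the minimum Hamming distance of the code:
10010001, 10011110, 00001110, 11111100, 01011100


Comparing all pairs, minimum distance: 2
Can detect 1 errors, correct 0 errors

2


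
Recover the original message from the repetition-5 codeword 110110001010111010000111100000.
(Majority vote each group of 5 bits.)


Groups: 11011, 00010, 10111, 01000, 01111, 00000
Majority votes: 101010

101010


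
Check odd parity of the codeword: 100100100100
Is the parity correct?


Number of 1s: 4

No, parity error (4 ones)


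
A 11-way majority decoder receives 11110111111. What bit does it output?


Ones: 10 out of 11
Threshold: 6

1 (10/11 voted 1)


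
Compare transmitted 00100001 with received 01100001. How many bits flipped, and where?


XOR: 01000000

1 error(s) at position(s): 1


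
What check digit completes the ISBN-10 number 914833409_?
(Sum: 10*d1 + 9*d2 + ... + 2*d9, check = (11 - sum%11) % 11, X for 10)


Weighted sum: 254
254 mod 11 = 1

Check digit: X


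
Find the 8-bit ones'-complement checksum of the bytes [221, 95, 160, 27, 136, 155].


Sum = 794 mod 256 = 26
Complement = 229

229


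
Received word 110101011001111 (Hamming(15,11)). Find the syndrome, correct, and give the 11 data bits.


Syndrome = 0: no error detected

Data: 00101001111 (no errors)


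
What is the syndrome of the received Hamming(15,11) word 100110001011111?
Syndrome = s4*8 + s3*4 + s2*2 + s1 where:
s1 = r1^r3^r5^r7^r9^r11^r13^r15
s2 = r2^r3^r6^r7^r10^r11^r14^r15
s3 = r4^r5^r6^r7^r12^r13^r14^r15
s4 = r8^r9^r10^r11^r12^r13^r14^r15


s1=0, s2=1, s3=0, s4=0

Syndrome = 2 (error at position 2)


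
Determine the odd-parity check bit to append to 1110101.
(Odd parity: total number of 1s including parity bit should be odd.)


Number of 1s in data: 5
Parity bit: 0

0


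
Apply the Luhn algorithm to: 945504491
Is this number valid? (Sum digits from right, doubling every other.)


Luhn sum = 45
45 mod 10 = 5

Invalid (Luhn sum mod 10 = 5)


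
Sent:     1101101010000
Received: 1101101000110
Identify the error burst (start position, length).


XOR: 0000000010110

Burst at position 8, length 4


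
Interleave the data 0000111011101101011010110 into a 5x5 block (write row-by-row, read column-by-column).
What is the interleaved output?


Matrix:
  00001
  11011
  10110
  10110
  10110
Read columns: 0111101000001110111111000

0111101000001110111111000


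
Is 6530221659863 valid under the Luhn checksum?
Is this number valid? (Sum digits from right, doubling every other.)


Luhn sum = 48
48 mod 10 = 8

Invalid (Luhn sum mod 10 = 8)


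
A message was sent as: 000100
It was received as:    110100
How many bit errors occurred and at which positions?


XOR: 110000

2 error(s) at position(s): 0, 1


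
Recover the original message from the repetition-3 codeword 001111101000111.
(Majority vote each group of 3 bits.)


Groups: 001, 111, 101, 000, 111
Majority votes: 01101

01101


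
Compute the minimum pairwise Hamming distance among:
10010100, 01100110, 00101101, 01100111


Comparing all pairs, minimum distance: 1
Can detect 0 errors, correct 0 errors

1


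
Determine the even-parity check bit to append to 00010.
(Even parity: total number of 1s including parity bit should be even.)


Number of 1s in data: 1
Parity bit: 1

1


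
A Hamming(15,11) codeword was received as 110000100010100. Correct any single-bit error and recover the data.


Syndrome = 2: error at position 2

Data: 00010010100 (corrected bit 2)


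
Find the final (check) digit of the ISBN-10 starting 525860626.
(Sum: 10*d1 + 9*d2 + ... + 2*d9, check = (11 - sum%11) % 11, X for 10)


Weighted sum: 242
242 mod 11 = 0

Check digit: 0


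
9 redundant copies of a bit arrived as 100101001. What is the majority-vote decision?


Ones: 4 out of 9
Threshold: 5

0 (4/9 voted 1)


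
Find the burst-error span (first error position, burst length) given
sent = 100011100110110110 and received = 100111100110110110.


XOR: 000100000000000000

Burst at position 3, length 1


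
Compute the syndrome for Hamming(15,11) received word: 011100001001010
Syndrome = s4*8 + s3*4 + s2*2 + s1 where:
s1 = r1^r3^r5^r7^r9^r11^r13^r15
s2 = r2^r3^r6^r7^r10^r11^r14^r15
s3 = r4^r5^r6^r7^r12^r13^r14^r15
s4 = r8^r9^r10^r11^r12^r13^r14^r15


s1=0, s2=1, s3=1, s4=1

Syndrome = 14 (error at position 14)


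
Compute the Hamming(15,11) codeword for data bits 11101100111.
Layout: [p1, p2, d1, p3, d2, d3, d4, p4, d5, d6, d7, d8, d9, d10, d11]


Parity bits: p1=1, p2=1, p3=1, p4=1

111111011100111


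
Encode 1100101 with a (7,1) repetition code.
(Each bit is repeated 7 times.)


Each bit -> 7 copies

1111111111111100000000000000111111100000001111111


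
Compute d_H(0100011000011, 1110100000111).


XOR: 1010111000100
Count of 1s: 6

6


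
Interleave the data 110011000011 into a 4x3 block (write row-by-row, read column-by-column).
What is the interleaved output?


Matrix:
  110
  011
  000
  011
Read columns: 100011010101

100011010101


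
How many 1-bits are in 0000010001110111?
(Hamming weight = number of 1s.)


Counting 1s in 0000010001110111

7


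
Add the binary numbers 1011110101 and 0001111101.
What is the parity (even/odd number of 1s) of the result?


1011110101 = 757
0001111101 = 125
Sum = 882 = 1101110010
1s count = 6

even parity (6 ones in 1101110010)


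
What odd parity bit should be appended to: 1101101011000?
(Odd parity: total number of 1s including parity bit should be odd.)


Number of 1s in data: 7
Parity bit: 0

0


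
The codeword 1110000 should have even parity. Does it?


Number of 1s: 3

No, parity error (3 ones)


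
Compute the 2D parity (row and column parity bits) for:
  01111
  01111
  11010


Row parities: 001
Column parities: 11010

Row P: 001, Col P: 11010, Corner: 1


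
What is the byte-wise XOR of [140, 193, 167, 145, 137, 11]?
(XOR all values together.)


XOR chain: 140 ^ 193 ^ 167 ^ 145 ^ 137 ^ 11 = 249

249


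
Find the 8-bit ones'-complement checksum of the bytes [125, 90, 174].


Sum = 389 mod 256 = 133
Complement = 122

122


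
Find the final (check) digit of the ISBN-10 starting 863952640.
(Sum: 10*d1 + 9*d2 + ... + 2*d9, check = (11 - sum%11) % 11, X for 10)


Weighted sum: 297
297 mod 11 = 0

Check digit: 0


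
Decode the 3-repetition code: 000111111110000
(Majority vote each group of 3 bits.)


Groups: 000, 111, 111, 110, 000
Majority votes: 01110

01110


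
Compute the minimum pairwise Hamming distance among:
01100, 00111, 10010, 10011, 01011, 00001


Comparing all pairs, minimum distance: 1
Can detect 0 errors, correct 0 errors

1


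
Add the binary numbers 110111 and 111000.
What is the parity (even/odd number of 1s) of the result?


110111 = 55
111000 = 56
Sum = 111 = 1101111
1s count = 6

even parity (6 ones in 1101111)


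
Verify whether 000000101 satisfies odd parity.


Number of 1s: 2

No, parity error (2 ones)


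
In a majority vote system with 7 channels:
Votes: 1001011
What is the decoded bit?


Ones: 4 out of 7
Threshold: 4

1 (4/7 voted 1)


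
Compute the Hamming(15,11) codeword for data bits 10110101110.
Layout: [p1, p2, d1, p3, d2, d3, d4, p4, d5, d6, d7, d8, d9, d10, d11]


Parity bits: p1=1, p2=1, p3=1, p4=0

111101100101110


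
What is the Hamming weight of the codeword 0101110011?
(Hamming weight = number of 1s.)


Counting 1s in 0101110011

6


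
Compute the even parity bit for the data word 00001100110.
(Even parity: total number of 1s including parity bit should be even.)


Number of 1s in data: 4
Parity bit: 0

0


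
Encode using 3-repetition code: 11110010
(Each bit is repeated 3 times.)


Each bit -> 3 copies

111111111111000000111000


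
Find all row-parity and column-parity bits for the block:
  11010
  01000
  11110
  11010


Row parities: 1101
Column parities: 10110

Row P: 1101, Col P: 10110, Corner: 1


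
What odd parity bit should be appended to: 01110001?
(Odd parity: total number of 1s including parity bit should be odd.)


Number of 1s in data: 4
Parity bit: 1

1


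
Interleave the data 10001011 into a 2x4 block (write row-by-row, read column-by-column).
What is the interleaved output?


Matrix:
  1000
  1011
Read columns: 11000101

11000101


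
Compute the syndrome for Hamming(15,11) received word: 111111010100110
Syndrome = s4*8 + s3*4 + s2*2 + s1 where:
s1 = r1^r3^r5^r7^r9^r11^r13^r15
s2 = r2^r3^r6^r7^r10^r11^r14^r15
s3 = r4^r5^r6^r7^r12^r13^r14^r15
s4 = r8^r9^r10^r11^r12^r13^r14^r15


s1=0, s2=1, s3=1, s4=0

Syndrome = 6 (error at position 6)


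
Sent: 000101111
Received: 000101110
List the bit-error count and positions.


XOR: 000000001

1 error(s) at position(s): 8


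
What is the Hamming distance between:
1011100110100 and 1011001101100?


XOR: 0000101011000
Count of 1s: 4

4


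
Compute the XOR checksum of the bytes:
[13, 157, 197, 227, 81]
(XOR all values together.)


XOR chain: 13 ^ 157 ^ 197 ^ 227 ^ 81 = 231

231


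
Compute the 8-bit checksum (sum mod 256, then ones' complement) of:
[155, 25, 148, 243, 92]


Sum = 663 mod 256 = 151
Complement = 104

104


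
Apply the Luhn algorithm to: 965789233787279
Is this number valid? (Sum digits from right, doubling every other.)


Luhn sum = 84
84 mod 10 = 4

Invalid (Luhn sum mod 10 = 4)


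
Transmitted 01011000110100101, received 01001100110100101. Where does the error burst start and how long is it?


XOR: 00010100000000000

Burst at position 3, length 3


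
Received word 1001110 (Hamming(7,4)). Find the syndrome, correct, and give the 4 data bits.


Syndrome = 6: error at position 6

Data: 0100 (corrected bit 6)


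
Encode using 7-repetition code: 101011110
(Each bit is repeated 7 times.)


Each bit -> 7 copies

111111100000001111111000000011111111111111111111111111110000000


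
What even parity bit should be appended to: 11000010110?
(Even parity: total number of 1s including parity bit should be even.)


Number of 1s in data: 5
Parity bit: 1

1


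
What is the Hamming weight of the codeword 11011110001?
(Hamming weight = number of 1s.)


Counting 1s in 11011110001

7


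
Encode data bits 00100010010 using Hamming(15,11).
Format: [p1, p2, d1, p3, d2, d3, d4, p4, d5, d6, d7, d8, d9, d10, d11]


Parity bits: p1=1, p2=1, p3=0, p4=0

110001000010010


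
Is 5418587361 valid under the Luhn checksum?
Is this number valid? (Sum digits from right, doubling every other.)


Luhn sum = 36
36 mod 10 = 6

Invalid (Luhn sum mod 10 = 6)


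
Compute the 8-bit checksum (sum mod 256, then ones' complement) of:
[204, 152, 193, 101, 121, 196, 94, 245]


Sum = 1306 mod 256 = 26
Complement = 229

229


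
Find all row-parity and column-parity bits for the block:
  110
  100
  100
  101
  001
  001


Row parities: 011011
Column parities: 011

Row P: 011011, Col P: 011, Corner: 0


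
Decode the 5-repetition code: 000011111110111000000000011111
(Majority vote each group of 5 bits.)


Groups: 00001, 11111, 10111, 00000, 00000, 11111
Majority votes: 011001

011001


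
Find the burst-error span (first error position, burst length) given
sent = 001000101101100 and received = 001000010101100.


XOR: 000000111000000

Burst at position 6, length 3


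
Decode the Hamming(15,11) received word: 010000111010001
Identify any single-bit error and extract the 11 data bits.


Syndrome = 0: no error detected

Data: 00011010001 (no errors)


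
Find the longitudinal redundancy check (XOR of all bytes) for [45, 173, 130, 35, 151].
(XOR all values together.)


XOR chain: 45 ^ 173 ^ 130 ^ 35 ^ 151 = 182

182


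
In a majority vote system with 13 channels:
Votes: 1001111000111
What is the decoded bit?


Ones: 8 out of 13
Threshold: 7

1 (8/13 voted 1)


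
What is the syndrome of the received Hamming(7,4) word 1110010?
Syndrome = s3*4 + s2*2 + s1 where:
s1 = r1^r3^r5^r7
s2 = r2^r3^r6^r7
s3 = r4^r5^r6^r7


s1=0, s2=1, s3=1

Syndrome = 6 (error at position 6)


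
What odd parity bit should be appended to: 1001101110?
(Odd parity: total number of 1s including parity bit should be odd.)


Number of 1s in data: 6
Parity bit: 1

1


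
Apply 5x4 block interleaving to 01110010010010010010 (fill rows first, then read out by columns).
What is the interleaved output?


Matrix:
  0111
  0010
  0100
  1001
  0010
Read columns: 00010101001100110010

00010101001100110010


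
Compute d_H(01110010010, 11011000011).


XOR: 10101010001
Count of 1s: 5

5


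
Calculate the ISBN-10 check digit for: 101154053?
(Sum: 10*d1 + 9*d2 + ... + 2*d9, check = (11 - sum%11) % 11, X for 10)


Weighted sum: 96
96 mod 11 = 8

Check digit: 3


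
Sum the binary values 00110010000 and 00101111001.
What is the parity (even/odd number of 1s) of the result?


00110010000 = 400
00101111001 = 377
Sum = 777 = 1100001001
1s count = 4

even parity (4 ones in 1100001001)


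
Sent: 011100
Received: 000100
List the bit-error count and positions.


XOR: 011000

2 error(s) at position(s): 1, 2


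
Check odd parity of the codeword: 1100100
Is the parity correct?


Number of 1s: 3

Yes, parity is correct (3 ones)


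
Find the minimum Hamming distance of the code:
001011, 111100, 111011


Comparing all pairs, minimum distance: 2
Can detect 1 errors, correct 0 errors

2


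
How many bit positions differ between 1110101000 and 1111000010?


XOR: 0001101010
Count of 1s: 4

4


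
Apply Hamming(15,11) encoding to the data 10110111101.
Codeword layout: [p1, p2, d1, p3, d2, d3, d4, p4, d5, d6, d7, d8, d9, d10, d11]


Parity bits: p1=1, p2=0, p3=1, p4=1

101101110111101


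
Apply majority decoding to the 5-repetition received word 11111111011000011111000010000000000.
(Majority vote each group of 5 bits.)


Groups: 11111, 11101, 10000, 11111, 00001, 00000, 00000
Majority votes: 1101000

1101000


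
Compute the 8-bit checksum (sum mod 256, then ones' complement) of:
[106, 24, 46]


Sum = 176 mod 256 = 176
Complement = 79

79


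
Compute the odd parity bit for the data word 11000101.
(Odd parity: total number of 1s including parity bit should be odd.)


Number of 1s in data: 4
Parity bit: 1

1


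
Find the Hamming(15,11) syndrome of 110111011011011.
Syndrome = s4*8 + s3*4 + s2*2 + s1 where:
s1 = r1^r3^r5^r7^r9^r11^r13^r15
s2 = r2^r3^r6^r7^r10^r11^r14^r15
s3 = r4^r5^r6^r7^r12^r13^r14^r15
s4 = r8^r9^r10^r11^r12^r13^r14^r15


s1=1, s2=1, s3=0, s4=0

Syndrome = 3 (error at position 3)


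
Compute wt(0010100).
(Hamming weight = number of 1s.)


Counting 1s in 0010100

2


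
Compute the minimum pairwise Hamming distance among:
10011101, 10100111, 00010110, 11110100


Comparing all pairs, minimum distance: 4
Can detect 3 errors, correct 1 errors

4


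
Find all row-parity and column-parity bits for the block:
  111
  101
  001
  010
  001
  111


Row parities: 101111
Column parities: 111

Row P: 101111, Col P: 111, Corner: 1


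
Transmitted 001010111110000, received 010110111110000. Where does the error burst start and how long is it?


XOR: 011100000000000

Burst at position 1, length 3


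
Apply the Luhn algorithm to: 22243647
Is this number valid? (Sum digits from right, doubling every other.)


Luhn sum = 41
41 mod 10 = 1

Invalid (Luhn sum mod 10 = 1)
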